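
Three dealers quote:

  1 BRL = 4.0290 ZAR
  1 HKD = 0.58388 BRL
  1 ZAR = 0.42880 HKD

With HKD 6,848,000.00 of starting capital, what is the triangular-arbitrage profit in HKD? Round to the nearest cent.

Profit: HKD 59,794.27

Profitable loop is HKD → BRL → ZAR → HKD:
HKD 6,848,000.00 × 0.58388 = BRL 3,998,410.24
BRL 3,998,410.24 × 4.0290 = ZAR 16,109,594.86
ZAR 16,109,594.86 × 0.42880 = HKD 6,907,794.27
Profit = HKD 6,907,794.27 − HKD 6,848,000.00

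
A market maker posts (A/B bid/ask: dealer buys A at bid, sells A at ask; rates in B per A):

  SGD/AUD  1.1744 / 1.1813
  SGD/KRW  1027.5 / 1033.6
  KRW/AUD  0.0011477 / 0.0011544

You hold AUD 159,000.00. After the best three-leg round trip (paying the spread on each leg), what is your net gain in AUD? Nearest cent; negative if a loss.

Net result: AUD -274.34 (no profitable arbitrage after spreads)

Best loop AUD → SGD → KRW → AUD:
AUD 159,000.00 ÷ 1.1813 (buy SGD at ask) = SGD 134,597.48
SGD 134,597.48 × 1027.5 (sell SGD at bid) = KRW 138,298,908
KRW 138,298,908 × 0.0011477 (sell KRW at bid) = AUD 158,725.66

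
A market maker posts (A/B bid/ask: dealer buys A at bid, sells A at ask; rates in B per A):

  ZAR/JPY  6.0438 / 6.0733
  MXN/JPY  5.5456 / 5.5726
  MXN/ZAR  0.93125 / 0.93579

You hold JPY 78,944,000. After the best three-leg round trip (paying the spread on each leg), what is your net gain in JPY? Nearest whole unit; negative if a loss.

Best loop JPY → MXN → ZAR → JPY:
JPY 78,944,000 ÷ 5.5726 (buy MXN at ask) = MXN 14,166,457.31
MXN 14,166,457.31 × 0.93125 (sell MXN at bid) = ZAR 13,192,513.37
ZAR 13,192,513.37 × 6.0438 (sell ZAR at bid) = JPY 79,732,912

Net profit: JPY 788,912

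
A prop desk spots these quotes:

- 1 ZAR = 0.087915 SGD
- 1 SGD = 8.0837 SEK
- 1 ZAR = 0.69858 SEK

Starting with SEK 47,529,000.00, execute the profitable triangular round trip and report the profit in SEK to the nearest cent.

Profitable loop is SEK → ZAR → SGD → SEK:
SEK 47,529,000.00 ÷ 0.69858 = ZAR 68,036,588.51
ZAR 68,036,588.51 × 0.087915 = SGD 5,981,436.68
SGD 5,981,436.68 × 8.0837 = SEK 48,352,139.68
Profit = SEK 48,352,139.68 − SEK 47,529,000.00

Profit: SEK 823,139.68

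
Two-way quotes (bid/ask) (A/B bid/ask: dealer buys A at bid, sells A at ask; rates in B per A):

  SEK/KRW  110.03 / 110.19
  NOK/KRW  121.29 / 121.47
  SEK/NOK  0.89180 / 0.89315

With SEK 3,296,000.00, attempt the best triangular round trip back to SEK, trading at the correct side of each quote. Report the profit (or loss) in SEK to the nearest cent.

Net profit: SEK 46,757.58

Best loop SEK → KRW → NOK → SEK:
SEK 3,296,000.00 × 110.03 (sell SEK at bid) = KRW 362,658,880
KRW 362,658,880 ÷ 121.47 (buy NOK at ask) = NOK 2,985,583.93
NOK 2,985,583.93 ÷ 0.89315 (buy SEK at ask) = SEK 3,342,757.58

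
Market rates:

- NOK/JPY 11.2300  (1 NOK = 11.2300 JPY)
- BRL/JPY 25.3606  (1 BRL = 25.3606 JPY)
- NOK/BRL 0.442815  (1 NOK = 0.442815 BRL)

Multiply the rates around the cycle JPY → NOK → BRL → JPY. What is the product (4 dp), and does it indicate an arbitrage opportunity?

1.0000 (no arbitrage)

Around JPY → NOK → BRL → JPY: 1 ÷ 11.2300 × 0.442815 × 25.3606 = 1.000005
Product ≈ 1 (deviation 0.000%, within rounding noise).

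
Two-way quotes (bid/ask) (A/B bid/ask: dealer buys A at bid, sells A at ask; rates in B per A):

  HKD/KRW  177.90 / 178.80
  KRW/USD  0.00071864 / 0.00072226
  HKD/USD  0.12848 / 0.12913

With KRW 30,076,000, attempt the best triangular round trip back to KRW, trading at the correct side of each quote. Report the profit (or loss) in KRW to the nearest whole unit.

Best loop KRW → HKD → USD → KRW:
KRW 30,076,000 ÷ 178.80 (buy HKD at ask) = HKD 168,210.29
HKD 168,210.29 × 0.12848 (sell HKD at bid) = USD 21,611.66
USD 21,611.66 ÷ 0.00072226 (buy KRW at ask) = KRW 29,922,269

Net result: KRW -153,731 (no profitable arbitrage after spreads)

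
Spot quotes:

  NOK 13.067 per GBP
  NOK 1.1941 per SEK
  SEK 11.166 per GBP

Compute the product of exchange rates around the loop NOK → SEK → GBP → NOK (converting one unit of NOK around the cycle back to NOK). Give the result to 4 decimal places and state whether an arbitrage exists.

0.9800 (arbitrage exists)

Around NOK → SEK → GBP → NOK: 1 ÷ 1.1941 ÷ 11.166 × 13.067 = 0.980026
Product < 1; profitable direction is NOK → GBP → SEK → NOK.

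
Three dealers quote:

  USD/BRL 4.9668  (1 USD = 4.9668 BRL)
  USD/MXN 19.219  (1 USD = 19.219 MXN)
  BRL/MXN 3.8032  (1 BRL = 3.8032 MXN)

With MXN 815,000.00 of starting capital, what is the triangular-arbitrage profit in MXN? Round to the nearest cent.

Profitable loop is MXN → BRL → USD → MXN:
MXN 815,000.00 ÷ 3.8032 = BRL 214,293.23
BRL 214,293.23 ÷ 4.9668 = USD 43,145.13
USD 43,145.13 × 19.219 = MXN 829,206.23
Profit = MXN 829,206.23 − MXN 815,000.00

Profit: MXN 14,206.23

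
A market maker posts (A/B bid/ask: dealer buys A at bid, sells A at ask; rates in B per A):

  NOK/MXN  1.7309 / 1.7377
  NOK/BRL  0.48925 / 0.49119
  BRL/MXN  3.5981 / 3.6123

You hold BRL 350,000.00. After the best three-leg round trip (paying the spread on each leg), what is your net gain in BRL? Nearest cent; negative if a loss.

Net profit: BRL 4,566.18

Best loop BRL → MXN → NOK → BRL:
BRL 350,000.00 × 3.5981 (sell BRL at bid) = MXN 1,259,335.00
MXN 1,259,335.00 ÷ 1.7377 (buy NOK at ask) = NOK 724,713.70
NOK 724,713.70 × 0.48925 (sell NOK at bid) = BRL 354,566.18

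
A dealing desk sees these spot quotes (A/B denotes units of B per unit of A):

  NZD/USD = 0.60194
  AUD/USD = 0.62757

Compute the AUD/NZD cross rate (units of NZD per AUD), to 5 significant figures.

AUD/NZD = 1.0426

1 AUD × 0.62757 = 0.62757 USD
0.62757 USD ÷ 0.60194 = 1.04258 NZD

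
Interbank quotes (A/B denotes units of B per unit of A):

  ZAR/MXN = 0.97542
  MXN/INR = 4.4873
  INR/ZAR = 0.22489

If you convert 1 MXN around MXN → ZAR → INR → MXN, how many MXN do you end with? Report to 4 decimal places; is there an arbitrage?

Around MXN → ZAR → INR → MXN: 1 ÷ 0.97542 ÷ 0.22489 ÷ 4.4873 = 1.015905
Product > 1; profitable direction is MXN → ZAR → INR → MXN.

1.0159 (arbitrage exists)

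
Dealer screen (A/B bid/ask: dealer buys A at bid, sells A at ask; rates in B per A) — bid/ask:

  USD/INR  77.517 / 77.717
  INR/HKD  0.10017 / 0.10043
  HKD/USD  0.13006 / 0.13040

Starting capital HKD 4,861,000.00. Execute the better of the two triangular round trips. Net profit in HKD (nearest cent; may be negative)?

Best loop HKD → USD → INR → HKD:
HKD 4,861,000.00 × 0.13006 (sell HKD at bid) = USD 632,221.66
USD 632,221.66 × 77.517 (sell USD at bid) = INR 49,007,926.42
INR 49,007,926.42 × 0.10017 (sell INR at bid) = HKD 4,909,123.99

Net profit: HKD 48,123.99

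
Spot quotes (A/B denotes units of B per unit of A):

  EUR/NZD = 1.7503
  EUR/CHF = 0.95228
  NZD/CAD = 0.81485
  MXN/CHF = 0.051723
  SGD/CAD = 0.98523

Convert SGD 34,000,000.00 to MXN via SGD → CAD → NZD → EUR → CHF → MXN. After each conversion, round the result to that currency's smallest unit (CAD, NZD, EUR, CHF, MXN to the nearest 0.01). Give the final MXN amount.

MXN 432,421,559.46

SGD 34,000,000.00 × 0.98523 = CAD 33,497,820.00
CAD 33,497,820.00 ÷ 0.81485 = NZD 41,109,185.74
NZD 41,109,185.74 ÷ 1.7503 = EUR 23,486,936.95
EUR 23,486,936.95 × 0.95228 = CHF 22,366,140.32
CHF 22,366,140.32 ÷ 0.051723 = MXN 432,421,559.46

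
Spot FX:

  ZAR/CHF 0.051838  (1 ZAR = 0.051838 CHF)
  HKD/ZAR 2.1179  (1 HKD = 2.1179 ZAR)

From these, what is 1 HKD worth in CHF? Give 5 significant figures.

HKD/CHF = 0.10979

1 HKD × 2.1179 = 2.1179 ZAR
2.1179 ZAR × 0.051838 = 0.109788 CHF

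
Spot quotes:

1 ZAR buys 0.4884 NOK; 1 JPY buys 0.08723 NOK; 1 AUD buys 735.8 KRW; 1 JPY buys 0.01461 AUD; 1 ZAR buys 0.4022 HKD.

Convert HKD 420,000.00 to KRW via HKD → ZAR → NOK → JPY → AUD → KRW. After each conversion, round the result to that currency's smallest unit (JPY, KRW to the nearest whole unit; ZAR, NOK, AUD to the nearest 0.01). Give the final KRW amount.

KRW 62,853,140

HKD 420,000.00 ÷ 0.4022 = ZAR 1,044,256.59
ZAR 1,044,256.59 × 0.4884 = NOK 510,014.92
NOK 510,014.92 ÷ 0.08723 = JPY 5,846,783
JPY 5,846,783 × 0.01461 = AUD 85,421.50
AUD 85,421.50 × 735.8 = KRW 62,853,140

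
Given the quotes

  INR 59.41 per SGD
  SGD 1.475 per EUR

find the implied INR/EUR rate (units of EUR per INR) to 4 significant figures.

1 INR ÷ 59.41 = 0.0168322 SGD
0.0168322 SGD ÷ 1.475 = 0.0114116 EUR

INR/EUR = 0.01141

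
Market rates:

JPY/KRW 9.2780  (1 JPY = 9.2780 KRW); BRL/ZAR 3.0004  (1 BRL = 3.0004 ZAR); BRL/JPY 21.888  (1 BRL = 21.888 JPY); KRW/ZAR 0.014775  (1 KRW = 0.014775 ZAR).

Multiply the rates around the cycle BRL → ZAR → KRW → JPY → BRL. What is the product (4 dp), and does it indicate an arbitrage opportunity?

Around BRL → ZAR → KRW → JPY → BRL: 1 × 3.0004 ÷ 0.014775 ÷ 9.2780 ÷ 21.888 = 0.999980
Product ≈ 1 (deviation 0.002%, within rounding noise).

1.0000 (no arbitrage)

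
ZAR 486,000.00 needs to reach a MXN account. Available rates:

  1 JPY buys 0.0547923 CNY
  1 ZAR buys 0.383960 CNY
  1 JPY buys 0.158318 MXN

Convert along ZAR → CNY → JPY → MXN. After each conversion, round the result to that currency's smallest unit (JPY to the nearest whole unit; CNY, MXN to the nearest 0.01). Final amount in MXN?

ZAR 486,000.00 × 0.383960 = CNY 186,604.56
CNY 186,604.56 ÷ 0.0547923 = JPY 3,405,671
JPY 3,405,671 × 0.158318 = MXN 539,179.02

MXN 539,179.02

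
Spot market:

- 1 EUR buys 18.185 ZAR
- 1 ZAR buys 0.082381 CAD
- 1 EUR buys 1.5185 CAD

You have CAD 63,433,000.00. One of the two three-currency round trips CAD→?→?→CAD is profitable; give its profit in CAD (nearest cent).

Profit: CAD 863,847.95

Profitable loop is CAD → ZAR → EUR → CAD:
CAD 63,433,000.00 ÷ 0.082381 = ZAR 769,995,508.67
ZAR 769,995,508.67 ÷ 18.185 = EUR 42,342,343.07
EUR 42,342,343.07 × 1.5185 = CAD 64,296,847.95
Profit = CAD 64,296,847.95 − CAD 63,433,000.00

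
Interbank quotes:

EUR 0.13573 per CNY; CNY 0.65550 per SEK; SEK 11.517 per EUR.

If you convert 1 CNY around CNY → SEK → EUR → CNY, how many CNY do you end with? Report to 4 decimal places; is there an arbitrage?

Around CNY → SEK → EUR → CNY: 1 ÷ 0.65550 ÷ 11.517 ÷ 0.13573 = 0.975915
Product < 1; profitable direction is CNY → EUR → SEK → CNY.

0.9759 (arbitrage exists)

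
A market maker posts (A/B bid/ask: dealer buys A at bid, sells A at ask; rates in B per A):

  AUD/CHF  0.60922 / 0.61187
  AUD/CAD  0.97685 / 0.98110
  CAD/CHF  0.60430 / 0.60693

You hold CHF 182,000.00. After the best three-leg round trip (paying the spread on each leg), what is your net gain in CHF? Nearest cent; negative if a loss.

Best loop CHF → CAD → AUD → CHF:
CHF 182,000.00 ÷ 0.60693 (buy CAD at ask) = CAD 299,869.84
CAD 299,869.84 ÷ 0.98110 (buy AUD at ask) = AUD 305,646.56
AUD 305,646.56 × 0.60922 (sell AUD at bid) = CHF 186,206.00

Net profit: CHF 4,206.00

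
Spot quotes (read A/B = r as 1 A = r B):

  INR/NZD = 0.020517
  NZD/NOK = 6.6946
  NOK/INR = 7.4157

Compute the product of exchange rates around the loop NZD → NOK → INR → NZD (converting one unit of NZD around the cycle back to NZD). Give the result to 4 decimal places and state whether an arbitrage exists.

Around NZD → NOK → INR → NZD: 1 × 6.6946 × 7.4157 × 0.020517 = 1.018569
Product > 1; profitable direction is NZD → NOK → INR → NZD.

1.0186 (arbitrage exists)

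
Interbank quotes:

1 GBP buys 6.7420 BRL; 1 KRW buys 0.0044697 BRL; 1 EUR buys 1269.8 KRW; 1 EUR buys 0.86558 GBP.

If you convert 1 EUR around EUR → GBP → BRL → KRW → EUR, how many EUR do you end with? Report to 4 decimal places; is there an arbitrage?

1.0282 (arbitrage exists)

Around EUR → GBP → BRL → KRW → EUR: 1 × 0.86558 × 6.7420 ÷ 0.0044697 ÷ 1269.8 = 1.028211
Product > 1; profitable direction is EUR → GBP → BRL → KRW → EUR.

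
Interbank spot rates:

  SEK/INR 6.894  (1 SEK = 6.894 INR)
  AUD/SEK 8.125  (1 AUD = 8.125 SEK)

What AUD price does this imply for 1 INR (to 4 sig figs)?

1 INR ÷ 6.894 = 0.145054 SEK
0.145054 SEK ÷ 8.125 = 0.0178528 AUD

INR/AUD = 0.01785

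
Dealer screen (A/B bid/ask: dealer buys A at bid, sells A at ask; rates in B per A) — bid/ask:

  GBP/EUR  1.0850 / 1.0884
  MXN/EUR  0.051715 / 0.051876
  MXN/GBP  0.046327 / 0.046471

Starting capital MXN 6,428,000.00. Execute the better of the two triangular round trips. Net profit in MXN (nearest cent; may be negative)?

Net profit: MXN 144,367.60

Best loop MXN → EUR → GBP → MXN:
MXN 6,428,000.00 × 0.051715 (sell MXN at bid) = EUR 332,424.02
EUR 332,424.02 ÷ 1.0884 (buy GBP at ask) = GBP 305,424.49
GBP 305,424.49 ÷ 0.046471 (buy MXN at ask) = MXN 6,572,367.60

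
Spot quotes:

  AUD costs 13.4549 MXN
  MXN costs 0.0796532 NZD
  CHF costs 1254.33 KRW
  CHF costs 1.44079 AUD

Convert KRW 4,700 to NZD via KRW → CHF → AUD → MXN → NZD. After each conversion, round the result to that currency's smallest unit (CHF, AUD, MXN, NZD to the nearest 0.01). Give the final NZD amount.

KRW 4,700 ÷ 1254.33 = CHF 3.75
CHF 3.75 × 1.44079 = AUD 5.40
AUD 5.40 × 13.4549 = MXN 72.66
MXN 72.66 × 0.0796532 = NZD 5.79

NZD 5.79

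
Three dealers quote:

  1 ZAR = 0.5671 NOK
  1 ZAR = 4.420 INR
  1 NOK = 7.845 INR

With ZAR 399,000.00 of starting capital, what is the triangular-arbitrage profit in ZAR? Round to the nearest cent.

Profitable loop is ZAR → NOK → INR → ZAR:
ZAR 399,000.00 × 0.5671 = NOK 226,272.90
NOK 226,272.90 × 7.845 = INR 1,775,110.90
INR 1,775,110.90 ÷ 4.420 = ZAR 401,608.80
Profit = ZAR 401,608.80 − ZAR 399,000.00

Profit: ZAR 2,608.80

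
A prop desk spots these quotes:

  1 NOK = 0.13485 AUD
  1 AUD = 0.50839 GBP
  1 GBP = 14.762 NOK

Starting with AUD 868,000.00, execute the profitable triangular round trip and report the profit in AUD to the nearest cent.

Profitable loop is AUD → GBP → NOK → AUD:
AUD 868,000.00 × 0.50839 = GBP 441,282.52
GBP 441,282.52 × 14.762 = NOK 6,514,212.56
NOK 6,514,212.56 × 0.13485 = AUD 878,441.56
Profit = AUD 878,441.56 − AUD 868,000.00

Profit: AUD 10,441.56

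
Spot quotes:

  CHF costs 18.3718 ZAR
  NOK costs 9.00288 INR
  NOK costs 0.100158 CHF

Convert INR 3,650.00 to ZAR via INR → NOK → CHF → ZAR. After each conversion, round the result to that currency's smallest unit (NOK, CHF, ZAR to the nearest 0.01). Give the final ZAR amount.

INR 3,650.00 ÷ 9.00288 = NOK 405.43
NOK 405.43 × 0.100158 = CHF 40.61
CHF 40.61 × 18.3718 = ZAR 746.08

ZAR 746.08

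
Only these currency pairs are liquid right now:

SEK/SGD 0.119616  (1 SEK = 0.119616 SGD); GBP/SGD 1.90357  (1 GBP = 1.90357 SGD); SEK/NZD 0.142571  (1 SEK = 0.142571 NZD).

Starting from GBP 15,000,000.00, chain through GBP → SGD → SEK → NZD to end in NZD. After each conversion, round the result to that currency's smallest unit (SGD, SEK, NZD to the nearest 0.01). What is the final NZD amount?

GBP 15,000,000.00 × 1.90357 = SGD 28,553,550.00
SGD 28,553,550.00 ÷ 0.119616 = SEK 238,710,122.39
SEK 238,710,122.39 × 0.142571 = NZD 34,033,140.86

NZD 34,033,140.86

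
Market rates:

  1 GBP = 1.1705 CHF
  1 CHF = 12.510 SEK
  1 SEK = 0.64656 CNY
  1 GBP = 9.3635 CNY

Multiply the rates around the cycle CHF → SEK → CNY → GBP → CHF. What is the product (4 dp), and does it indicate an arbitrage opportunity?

1.0111 (arbitrage exists)

Around CHF → SEK → CNY → GBP → CHF: 1 × 12.510 × 0.64656 ÷ 9.3635 × 1.1705 = 1.011112
Product > 1; profitable direction is CHF → SEK → CNY → GBP → CHF.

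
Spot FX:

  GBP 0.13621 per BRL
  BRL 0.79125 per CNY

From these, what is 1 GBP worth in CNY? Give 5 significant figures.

1 GBP ÷ 0.13621 = 7.3416 BRL
7.3416 BRL ÷ 0.79125 = 9.27849 CNY

GBP/CNY = 9.2785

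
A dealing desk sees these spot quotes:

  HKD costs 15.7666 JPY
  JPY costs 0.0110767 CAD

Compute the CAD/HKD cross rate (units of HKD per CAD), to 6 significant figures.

1 CAD ÷ 0.0110767 = 90.2796 JPY
90.2796 JPY ÷ 15.7666 = 5.726 HKD

CAD/HKD = 5.72600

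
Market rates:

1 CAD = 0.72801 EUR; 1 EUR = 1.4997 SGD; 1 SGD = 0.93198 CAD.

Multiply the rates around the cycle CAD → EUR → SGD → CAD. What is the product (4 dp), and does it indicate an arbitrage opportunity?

1.0175 (arbitrage exists)

Around CAD → EUR → SGD → CAD: 1 × 0.72801 × 1.4997 × 0.93198 = 1.017533
Product > 1; profitable direction is CAD → EUR → SGD → CAD.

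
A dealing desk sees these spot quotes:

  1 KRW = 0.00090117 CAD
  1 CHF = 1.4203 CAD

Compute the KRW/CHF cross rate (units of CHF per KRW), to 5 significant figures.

1 KRW × 0.00090117 = 0.00090117 CAD
0.00090117 CAD ÷ 1.4203 = 0.000634493 CHF

KRW/CHF = 0.00063449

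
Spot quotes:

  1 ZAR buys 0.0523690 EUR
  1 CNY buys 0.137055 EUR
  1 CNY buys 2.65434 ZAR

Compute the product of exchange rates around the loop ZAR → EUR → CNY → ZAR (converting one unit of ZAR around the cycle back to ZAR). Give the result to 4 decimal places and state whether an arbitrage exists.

Around ZAR → EUR → CNY → ZAR: 1 × 0.0523690 ÷ 0.137055 × 2.65434 = 1.014229
Product > 1; profitable direction is ZAR → EUR → CNY → ZAR.

1.0142 (arbitrage exists)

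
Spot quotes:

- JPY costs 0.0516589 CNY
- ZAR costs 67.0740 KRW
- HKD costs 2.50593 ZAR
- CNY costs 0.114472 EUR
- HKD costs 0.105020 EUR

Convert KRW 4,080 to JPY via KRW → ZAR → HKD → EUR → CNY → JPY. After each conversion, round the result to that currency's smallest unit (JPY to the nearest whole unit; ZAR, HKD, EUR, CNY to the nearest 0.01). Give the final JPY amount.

JPY 431

KRW 4,080 ÷ 67.0740 = ZAR 60.83
ZAR 60.83 ÷ 2.50593 = HKD 24.27
HKD 24.27 × 0.105020 = EUR 2.55
EUR 2.55 ÷ 0.114472 = CNY 22.28
CNY 22.28 ÷ 0.0516589 = JPY 431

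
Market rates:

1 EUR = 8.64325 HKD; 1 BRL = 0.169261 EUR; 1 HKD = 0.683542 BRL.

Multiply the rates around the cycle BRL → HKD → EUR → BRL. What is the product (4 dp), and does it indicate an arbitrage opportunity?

Around BRL → HKD → EUR → BRL: 1 ÷ 0.683542 ÷ 8.64325 ÷ 0.169261 = 1.000002
Product ≈ 1 (deviation 0.000%, within rounding noise).

1.0000 (no arbitrage)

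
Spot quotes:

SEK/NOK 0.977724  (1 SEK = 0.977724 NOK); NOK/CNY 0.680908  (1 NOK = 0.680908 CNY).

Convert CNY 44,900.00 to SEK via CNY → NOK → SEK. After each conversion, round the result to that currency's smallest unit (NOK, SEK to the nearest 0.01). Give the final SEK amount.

SEK 67,443.74

CNY 44,900.00 ÷ 0.680908 = NOK 65,941.36
NOK 65,941.36 ÷ 0.977724 = SEK 67,443.74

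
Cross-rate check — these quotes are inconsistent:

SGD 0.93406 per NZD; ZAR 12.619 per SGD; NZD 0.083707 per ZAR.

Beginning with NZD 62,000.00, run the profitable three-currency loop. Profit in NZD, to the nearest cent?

Profitable loop is NZD → ZAR → SGD → NZD:
NZD 62,000.00 ÷ 0.083707 = ZAR 740,678.80
ZAR 740,678.80 ÷ 12.619 = SGD 58,695.52
SGD 58,695.52 ÷ 0.93406 = NZD 62,839.13
Profit = NZD 62,839.13 − NZD 62,000.00

Profit: NZD 839.13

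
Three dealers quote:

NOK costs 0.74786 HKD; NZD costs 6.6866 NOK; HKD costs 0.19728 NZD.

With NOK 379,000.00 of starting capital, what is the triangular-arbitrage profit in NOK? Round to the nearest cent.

Profitable loop is NOK → NZD → HKD → NOK:
NOK 379,000.00 ÷ 6.6866 = NZD 56,680.53
NZD 56,680.53 ÷ 0.19728 = HKD 287,310.04
HKD 287,310.04 ÷ 0.74786 = NOK 384,176.24
Profit = NOK 384,176.24 − NOK 379,000.00

Profit: NOK 5,176.24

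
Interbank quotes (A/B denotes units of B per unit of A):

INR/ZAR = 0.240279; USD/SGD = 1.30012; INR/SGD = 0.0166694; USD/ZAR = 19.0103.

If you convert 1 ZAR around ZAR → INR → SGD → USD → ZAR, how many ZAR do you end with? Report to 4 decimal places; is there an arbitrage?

1.0144 (arbitrage exists)

Around ZAR → INR → SGD → USD → ZAR: 1 ÷ 0.240279 × 0.0166694 ÷ 1.30012 × 19.0103 = 1.014401
Product > 1; profitable direction is ZAR → INR → SGD → USD → ZAR.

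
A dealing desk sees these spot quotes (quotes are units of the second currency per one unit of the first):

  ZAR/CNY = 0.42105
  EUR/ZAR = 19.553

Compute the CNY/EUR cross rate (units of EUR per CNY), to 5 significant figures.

CNY/EUR = 0.12147

1 CNY ÷ 0.42105 = 2.37501 ZAR
2.37501 ZAR ÷ 19.553 = 0.121465 EUR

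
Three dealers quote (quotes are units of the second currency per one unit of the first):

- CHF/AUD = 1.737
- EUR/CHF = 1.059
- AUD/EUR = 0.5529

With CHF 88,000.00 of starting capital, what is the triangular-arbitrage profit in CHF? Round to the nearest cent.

Profit: CHF 1,500.41

Profitable loop is CHF → AUD → EUR → CHF:
CHF 88,000.00 × 1.737 = AUD 152,856.00
AUD 152,856.00 × 0.5529 = EUR 84,514.08
EUR 84,514.08 × 1.059 = CHF 89,500.41
Profit = CHF 89,500.41 − CHF 88,000.00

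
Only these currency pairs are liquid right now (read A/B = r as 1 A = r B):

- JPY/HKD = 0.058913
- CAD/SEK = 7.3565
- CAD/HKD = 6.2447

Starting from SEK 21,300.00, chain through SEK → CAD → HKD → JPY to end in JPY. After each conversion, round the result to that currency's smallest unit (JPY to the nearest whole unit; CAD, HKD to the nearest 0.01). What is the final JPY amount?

SEK 21,300.00 ÷ 7.3565 = CAD 2,895.40
CAD 2,895.40 × 6.2447 = HKD 18,080.90
HKD 18,080.90 ÷ 0.058913 = JPY 306,908

JPY 306,908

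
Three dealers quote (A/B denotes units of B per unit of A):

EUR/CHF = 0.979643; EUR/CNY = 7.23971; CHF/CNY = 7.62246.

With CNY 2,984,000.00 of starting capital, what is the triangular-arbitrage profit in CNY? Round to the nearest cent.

Profitable loop is CNY → EUR → CHF → CNY:
CNY 2,984,000.00 ÷ 7.23971 = EUR 412,171.21
EUR 412,171.21 × 0.979643 = CHF 403,780.64
CHF 403,780.64 × 7.62246 = CNY 3,077,801.75
Profit = CNY 3,077,801.75 − CNY 2,984,000.00

Profit: CNY 93,801.75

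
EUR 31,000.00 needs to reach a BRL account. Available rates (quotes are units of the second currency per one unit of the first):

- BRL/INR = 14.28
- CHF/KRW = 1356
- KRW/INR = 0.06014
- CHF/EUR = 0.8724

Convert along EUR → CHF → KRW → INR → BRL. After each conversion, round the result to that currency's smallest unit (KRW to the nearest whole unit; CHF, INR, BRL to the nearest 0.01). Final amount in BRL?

BRL 202,927.53

EUR 31,000.00 ÷ 0.8724 = CHF 35,534.16
CHF 35,534.16 × 1356 = KRW 48,184,321
KRW 48,184,321 × 0.06014 = INR 2,897,805.06
INR 2,897,805.06 ÷ 14.28 = BRL 202,927.53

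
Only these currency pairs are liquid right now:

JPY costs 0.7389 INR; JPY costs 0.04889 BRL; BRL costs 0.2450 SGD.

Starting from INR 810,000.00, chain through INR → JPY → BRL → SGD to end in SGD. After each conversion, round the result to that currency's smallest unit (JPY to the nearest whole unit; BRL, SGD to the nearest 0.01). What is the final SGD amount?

INR 810,000.00 ÷ 0.7389 = JPY 1,096,224
JPY 1,096,224 × 0.04889 = BRL 53,594.39
BRL 53,594.39 × 0.2450 = SGD 13,130.63

SGD 13,130.63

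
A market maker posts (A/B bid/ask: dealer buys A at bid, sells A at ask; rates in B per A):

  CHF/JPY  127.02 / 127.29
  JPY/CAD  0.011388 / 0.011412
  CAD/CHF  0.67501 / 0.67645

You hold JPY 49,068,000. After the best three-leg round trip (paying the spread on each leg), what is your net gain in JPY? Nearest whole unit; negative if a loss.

Best loop JPY → CHF → CAD → JPY:
JPY 49,068,000 ÷ 127.29 (buy CHF at ask) = CHF 385,481.97
CHF 385,481.97 ÷ 0.67645 (buy CAD at ask) = CAD 569,860.26
CAD 569,860.26 ÷ 0.011412 (buy JPY at ask) = JPY 49,935,178

Net profit: JPY 867,178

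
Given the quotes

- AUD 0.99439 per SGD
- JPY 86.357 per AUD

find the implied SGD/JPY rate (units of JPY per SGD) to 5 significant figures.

1 SGD × 0.99439 = 0.99439 AUD
0.99439 AUD × 86.357 = 85.8725 JPY

SGD/JPY = 85.873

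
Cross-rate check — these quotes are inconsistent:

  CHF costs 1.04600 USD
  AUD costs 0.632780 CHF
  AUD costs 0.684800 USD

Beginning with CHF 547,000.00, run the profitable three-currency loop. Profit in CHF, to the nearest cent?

Profit: CHF 18,935.12

Profitable loop is CHF → AUD → USD → CHF:
CHF 547,000.00 ÷ 0.632780 = AUD 864,439.46
AUD 864,439.46 × 0.684800 = USD 591,968.14
USD 591,968.14 ÷ 1.04600 = CHF 565,935.12
Profit = CHF 565,935.12 − CHF 547,000.00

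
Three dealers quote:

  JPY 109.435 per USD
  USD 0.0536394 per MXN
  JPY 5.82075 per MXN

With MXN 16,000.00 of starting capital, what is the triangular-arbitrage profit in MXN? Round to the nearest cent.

Profitable loop is MXN → USD → JPY → MXN:
MXN 16,000.00 × 0.0536394 = USD 858.23
USD 858.23 × 109.435 = JPY 93,920
JPY 93,920 ÷ 5.82075 = MXN 16,135.45
Profit = MXN 16,135.45 − MXN 16,000.00

Profit: MXN 135.45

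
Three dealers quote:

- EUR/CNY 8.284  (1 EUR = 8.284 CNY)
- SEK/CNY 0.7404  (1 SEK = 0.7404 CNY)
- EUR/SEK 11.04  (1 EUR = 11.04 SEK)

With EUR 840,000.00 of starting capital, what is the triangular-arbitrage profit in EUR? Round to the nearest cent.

Profitable loop is EUR → CNY → SEK → EUR:
EUR 840,000.00 × 8.284 = CNY 6,958,560.00
CNY 6,958,560.00 ÷ 0.7404 = SEK 9,398,379.25
SEK 9,398,379.25 ÷ 11.04 = EUR 851,302.47
Profit = EUR 851,302.47 − EUR 840,000.00

Profit: EUR 11,302.47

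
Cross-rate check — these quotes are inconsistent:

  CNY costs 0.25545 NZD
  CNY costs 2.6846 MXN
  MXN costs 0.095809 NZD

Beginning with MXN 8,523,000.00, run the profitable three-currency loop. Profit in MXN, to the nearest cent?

Profitable loop is MXN → NZD → CNY → MXN:
MXN 8,523,000.00 × 0.095809 = NZD 816,580.11
NZD 816,580.11 ÷ 0.25545 = CNY 3,196,633.81
CNY 3,196,633.81 × 2.6846 = MXN 8,581,683.13
Profit = MXN 8,581,683.13 − MXN 8,523,000.00

Profit: MXN 58,683.13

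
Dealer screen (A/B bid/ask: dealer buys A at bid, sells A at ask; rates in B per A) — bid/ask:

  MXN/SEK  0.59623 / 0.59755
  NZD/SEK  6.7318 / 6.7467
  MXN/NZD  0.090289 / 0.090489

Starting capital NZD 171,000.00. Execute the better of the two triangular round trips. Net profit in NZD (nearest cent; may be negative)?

Net profit: NZD 2,935.37

Best loop NZD → SEK → MXN → NZD:
NZD 171,000.00 × 6.7318 (sell NZD at bid) = SEK 1,151,137.80
SEK 1,151,137.80 ÷ 0.59755 (buy MXN at ask) = MXN 1,926,429.25
MXN 1,926,429.25 × 0.090289 (sell MXN at bid) = NZD 173,935.37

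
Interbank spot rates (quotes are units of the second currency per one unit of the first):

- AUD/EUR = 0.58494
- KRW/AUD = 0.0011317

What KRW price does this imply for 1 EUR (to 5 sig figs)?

1 EUR ÷ 0.58494 = 1.70958 AUD
1.70958 AUD ÷ 0.0011317 = 1510.63 KRW

EUR/KRW = 1510.6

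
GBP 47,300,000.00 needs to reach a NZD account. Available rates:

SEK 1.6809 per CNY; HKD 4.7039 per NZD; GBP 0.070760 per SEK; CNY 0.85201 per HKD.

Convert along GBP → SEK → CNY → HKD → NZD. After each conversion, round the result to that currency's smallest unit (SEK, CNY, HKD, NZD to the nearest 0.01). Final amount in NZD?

NZD 99,226,727.08

GBP 47,300,000.00 ÷ 0.070760 = SEK 668,456,755.23
SEK 668,456,755.23 ÷ 1.6809 = CNY 397,677,884.01
CNY 397,677,884.01 ÷ 0.85201 = HKD 466,752,601.51
HKD 466,752,601.51 ÷ 4.7039 = NZD 99,226,727.08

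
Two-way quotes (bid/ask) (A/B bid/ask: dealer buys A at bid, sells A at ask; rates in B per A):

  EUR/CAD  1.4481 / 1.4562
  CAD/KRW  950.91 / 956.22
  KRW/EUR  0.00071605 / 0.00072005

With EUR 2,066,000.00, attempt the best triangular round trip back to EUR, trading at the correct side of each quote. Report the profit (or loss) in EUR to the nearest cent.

Net result: EUR -5,423.17 (no profitable arbitrage after spreads)

Best loop EUR → KRW → CAD → EUR:
EUR 2,066,000.00 ÷ 0.00072005 (buy KRW at ask) = KRW 2,869,245,191
KRW 2,869,245,191 ÷ 956.22 (buy CAD at ask) = CAD 3,000,611.98
CAD 3,000,611.98 ÷ 1.4562 (buy EUR at ask) = EUR 2,060,576.83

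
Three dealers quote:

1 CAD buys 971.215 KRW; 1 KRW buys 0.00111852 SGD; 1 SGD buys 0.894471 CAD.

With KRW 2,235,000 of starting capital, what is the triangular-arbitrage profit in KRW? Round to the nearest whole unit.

Profit: KRW 65,129

Profitable loop is KRW → CAD → SGD → KRW:
KRW 2,235,000 ÷ 971.215 = CAD 2,301.24
CAD 2,301.24 ÷ 0.894471 = SGD 2,572.74
SGD 2,572.74 ÷ 0.00111852 = KRW 2,300,129
Profit = KRW 2,300,129 − KRW 2,235,000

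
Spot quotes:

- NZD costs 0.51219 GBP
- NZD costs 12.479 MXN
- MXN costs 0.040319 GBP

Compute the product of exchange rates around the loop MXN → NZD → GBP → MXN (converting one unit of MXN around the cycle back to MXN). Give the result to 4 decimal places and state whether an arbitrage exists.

1.0180 (arbitrage exists)

Around MXN → NZD → GBP → MXN: 1 ÷ 12.479 × 0.51219 ÷ 0.040319 = 1.017985
Product > 1; profitable direction is MXN → NZD → GBP → MXN.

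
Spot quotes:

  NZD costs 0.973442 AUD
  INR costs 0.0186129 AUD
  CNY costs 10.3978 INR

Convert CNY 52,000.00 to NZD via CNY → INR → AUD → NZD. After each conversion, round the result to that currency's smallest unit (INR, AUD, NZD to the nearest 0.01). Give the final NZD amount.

NZD 10,338.29

CNY 52,000.00 × 10.3978 = INR 540,685.60
INR 540,685.60 × 0.0186129 = AUD 10,063.73
AUD 10,063.73 ÷ 0.973442 = NZD 10,338.29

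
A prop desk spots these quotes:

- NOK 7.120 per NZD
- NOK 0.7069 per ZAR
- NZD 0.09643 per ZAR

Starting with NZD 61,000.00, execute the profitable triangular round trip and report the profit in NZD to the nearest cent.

Profitable loop is NZD → ZAR → NOK → NZD:
NZD 61,000.00 ÷ 0.09643 = ZAR 632,583.22
ZAR 632,583.22 × 0.7069 = NOK 447,173.08
NOK 447,173.08 ÷ 7.120 = NZD 62,805.21
Profit = NZD 62,805.21 − NZD 61,000.00

Profit: NZD 1,805.21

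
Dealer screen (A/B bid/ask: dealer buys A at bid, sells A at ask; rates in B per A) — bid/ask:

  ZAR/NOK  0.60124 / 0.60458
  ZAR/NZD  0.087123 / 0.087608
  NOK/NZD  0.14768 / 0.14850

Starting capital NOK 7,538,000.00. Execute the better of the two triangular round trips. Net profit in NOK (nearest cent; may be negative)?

Best loop NOK → NZD → ZAR → NOK:
NOK 7,538,000.00 × 0.14768 (sell NOK at bid) = NZD 1,113,211.84
NZD 1,113,211.84 ÷ 0.087608 (buy ZAR at ask) = ZAR 12,706,737.28
ZAR 12,706,737.28 × 0.60124 (sell ZAR at bid) = NOK 7,639,798.72

Net profit: NOK 101,798.72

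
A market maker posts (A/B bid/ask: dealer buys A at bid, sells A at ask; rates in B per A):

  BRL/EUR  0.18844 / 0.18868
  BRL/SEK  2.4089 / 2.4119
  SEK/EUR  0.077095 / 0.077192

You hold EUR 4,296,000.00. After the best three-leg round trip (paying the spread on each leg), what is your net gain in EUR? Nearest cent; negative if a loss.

Best loop EUR → SEK → BRL → EUR:
EUR 4,296,000.00 ÷ 0.077192 (buy SEK at ask) = SEK 55,653,435.59
SEK 55,653,435.59 ÷ 2.4119 (buy BRL at ask) = BRL 23,074,520.33
BRL 23,074,520.33 × 0.18844 (sell BRL at bid) = EUR 4,348,162.61

Net profit: EUR 52,162.61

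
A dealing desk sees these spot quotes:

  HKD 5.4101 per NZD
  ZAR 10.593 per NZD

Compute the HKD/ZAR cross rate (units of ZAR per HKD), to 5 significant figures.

1 HKD ÷ 5.4101 = 0.184839 NZD
0.184839 NZD × 10.593 = 1.958 ZAR

HKD/ZAR = 1.9580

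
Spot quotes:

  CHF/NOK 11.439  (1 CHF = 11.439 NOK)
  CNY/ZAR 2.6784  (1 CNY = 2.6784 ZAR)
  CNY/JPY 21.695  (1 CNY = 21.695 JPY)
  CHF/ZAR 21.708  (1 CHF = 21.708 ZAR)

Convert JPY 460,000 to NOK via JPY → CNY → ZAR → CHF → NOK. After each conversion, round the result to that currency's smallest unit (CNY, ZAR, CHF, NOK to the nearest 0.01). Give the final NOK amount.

JPY 460,000 ÷ 21.695 = CNY 21,203.04
CNY 21,203.04 × 2.6784 = ZAR 56,790.22
ZAR 56,790.22 ÷ 21.708 = CHF 2,616.10
CHF 2,616.10 × 11.439 = NOK 29,925.57

NOK 29,925.57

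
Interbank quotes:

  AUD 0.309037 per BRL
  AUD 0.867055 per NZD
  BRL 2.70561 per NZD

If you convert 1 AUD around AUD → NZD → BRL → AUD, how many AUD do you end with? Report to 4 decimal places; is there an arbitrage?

0.9643 (arbitrage exists)

Around AUD → NZD → BRL → AUD: 1 ÷ 0.867055 × 2.70561 × 0.309037 = 0.964337
Product < 1; profitable direction is AUD → BRL → NZD → AUD.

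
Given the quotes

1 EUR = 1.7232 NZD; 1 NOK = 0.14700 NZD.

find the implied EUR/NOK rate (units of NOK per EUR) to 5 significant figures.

1 EUR × 1.7232 = 1.7232 NZD
1.7232 NZD ÷ 0.14700 = 11.7224 NOK

EUR/NOK = 11.722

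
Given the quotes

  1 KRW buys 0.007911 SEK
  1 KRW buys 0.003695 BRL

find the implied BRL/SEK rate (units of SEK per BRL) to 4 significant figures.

BRL/SEK = 2.141

1 BRL ÷ 0.003695 = 270.636 KRW
270.636 KRW × 0.007911 = 2.141 SEK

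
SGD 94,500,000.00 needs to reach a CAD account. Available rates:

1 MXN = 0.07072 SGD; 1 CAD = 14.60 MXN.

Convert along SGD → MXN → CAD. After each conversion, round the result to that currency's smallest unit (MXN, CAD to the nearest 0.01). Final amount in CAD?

CAD 91,524,360.01

SGD 94,500,000.00 ÷ 0.07072 = MXN 1,336,255,656.11
MXN 1,336,255,656.11 ÷ 14.60 = CAD 91,524,360.01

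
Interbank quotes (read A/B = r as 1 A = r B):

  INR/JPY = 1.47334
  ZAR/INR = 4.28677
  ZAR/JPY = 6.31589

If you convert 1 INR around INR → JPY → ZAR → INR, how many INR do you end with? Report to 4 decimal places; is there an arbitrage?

Around INR → JPY → ZAR → INR: 1 × 1.47334 ÷ 6.31589 × 4.28677 = 0.999997
Product ≈ 1 (deviation 0.000%, within rounding noise).

1.0000 (no arbitrage)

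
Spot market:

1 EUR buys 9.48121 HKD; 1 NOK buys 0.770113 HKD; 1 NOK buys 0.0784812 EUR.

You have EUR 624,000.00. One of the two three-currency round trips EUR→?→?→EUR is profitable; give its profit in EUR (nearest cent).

Profitable loop is EUR → NOK → HKD → EUR:
EUR 624,000.00 ÷ 0.0784812 = NOK 7,950,948.76
NOK 7,950,948.76 × 0.770113 = HKD 6,123,129.00
HKD 6,123,129.00 ÷ 9.48121 = EUR 645,817.25
Profit = EUR 645,817.25 − EUR 624,000.00

Profit: EUR 21,817.25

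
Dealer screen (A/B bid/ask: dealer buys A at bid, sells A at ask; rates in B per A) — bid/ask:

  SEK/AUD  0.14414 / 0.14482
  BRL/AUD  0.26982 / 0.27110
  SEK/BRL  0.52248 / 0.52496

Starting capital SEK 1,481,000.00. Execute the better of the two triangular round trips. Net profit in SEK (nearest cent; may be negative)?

Net profit: SEK 18,974.40

Best loop SEK → AUD → BRL → SEK:
SEK 1,481,000.00 × 0.14414 (sell SEK at bid) = AUD 213,471.34
AUD 213,471.34 ÷ 0.27110 (buy BRL at ask) = BRL 787,426.56
BRL 787,426.56 ÷ 0.52496 (buy SEK at ask) = SEK 1,499,974.40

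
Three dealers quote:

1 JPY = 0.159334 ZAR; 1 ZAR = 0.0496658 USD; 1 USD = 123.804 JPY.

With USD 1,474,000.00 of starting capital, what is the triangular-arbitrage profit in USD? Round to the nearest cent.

Profit: USD 30,516.35

Profitable loop is USD → ZAR → JPY → USD:
USD 1,474,000.00 ÷ 0.0496658 = ZAR 29,678,370.23
ZAR 29,678,370.23 ÷ 0.159334 = JPY 186,265,143
JPY 186,265,143 ÷ 123.804 = USD 1,504,516.35
Profit = USD 1,504,516.35 − USD 1,474,000.00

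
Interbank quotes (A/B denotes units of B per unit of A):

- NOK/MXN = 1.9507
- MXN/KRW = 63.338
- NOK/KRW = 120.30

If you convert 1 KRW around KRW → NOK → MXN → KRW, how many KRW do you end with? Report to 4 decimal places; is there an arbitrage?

1.0270 (arbitrage exists)

Around KRW → NOK → MXN → KRW: 1 ÷ 120.30 × 1.9507 × 63.338 = 1.027044
Product > 1; profitable direction is KRW → NOK → MXN → KRW.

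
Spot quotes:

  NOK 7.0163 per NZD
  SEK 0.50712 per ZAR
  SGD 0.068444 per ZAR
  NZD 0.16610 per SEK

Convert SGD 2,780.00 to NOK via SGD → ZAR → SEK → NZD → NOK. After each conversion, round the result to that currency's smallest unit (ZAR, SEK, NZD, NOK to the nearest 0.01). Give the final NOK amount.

SGD 2,780.00 ÷ 0.068444 = ZAR 40,617.15
ZAR 40,617.15 × 0.50712 = SEK 20,597.77
SEK 20,597.77 × 0.16610 = NZD 3,421.29
NZD 3,421.29 × 7.0163 = NOK 24,004.80

NOK 24,004.80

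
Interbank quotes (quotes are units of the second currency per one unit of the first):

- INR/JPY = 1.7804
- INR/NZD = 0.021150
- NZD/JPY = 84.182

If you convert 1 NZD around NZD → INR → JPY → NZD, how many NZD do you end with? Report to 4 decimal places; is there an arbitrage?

Around NZD → INR → JPY → NZD: 1 ÷ 0.021150 × 1.7804 ÷ 84.182 = 0.999972
Product ≈ 1 (deviation 0.003%, within rounding noise).

1.0000 (no arbitrage)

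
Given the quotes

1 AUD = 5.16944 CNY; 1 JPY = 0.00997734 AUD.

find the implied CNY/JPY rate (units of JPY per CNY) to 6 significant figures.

CNY/JPY = 19.3884

1 CNY ÷ 5.16944 = 0.193445 AUD
0.193445 AUD ÷ 0.00997734 = 19.3884 JPY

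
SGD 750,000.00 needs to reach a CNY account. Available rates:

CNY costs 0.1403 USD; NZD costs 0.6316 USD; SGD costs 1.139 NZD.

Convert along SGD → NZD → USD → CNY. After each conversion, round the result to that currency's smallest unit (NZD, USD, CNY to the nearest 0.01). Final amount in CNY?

SGD 750,000.00 × 1.139 = NZD 854,250.00
NZD 854,250.00 × 0.6316 = USD 539,544.30
USD 539,544.30 ÷ 0.1403 = CNY 3,845,647.18

CNY 3,845,647.18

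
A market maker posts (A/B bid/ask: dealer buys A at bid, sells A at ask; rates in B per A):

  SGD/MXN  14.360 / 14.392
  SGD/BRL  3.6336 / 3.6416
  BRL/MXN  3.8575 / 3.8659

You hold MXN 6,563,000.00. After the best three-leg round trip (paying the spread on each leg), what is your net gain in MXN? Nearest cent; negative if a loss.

Best loop MXN → BRL → SGD → MXN:
MXN 6,563,000.00 ÷ 3.8659 (buy BRL at ask) = BRL 1,697,664.19
BRL 1,697,664.19 ÷ 3.6416 (buy SGD at ask) = SGD 466,186.34
SGD 466,186.34 × 14.360 (sell SGD at bid) = MXN 6,694,435.91

Net profit: MXN 131,435.91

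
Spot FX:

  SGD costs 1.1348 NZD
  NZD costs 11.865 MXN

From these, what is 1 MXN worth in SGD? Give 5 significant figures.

MXN/SGD = 0.074270

1 MXN ÷ 11.865 = 0.0842815 NZD
0.0842815 NZD ÷ 1.1348 = 0.0742699 SGD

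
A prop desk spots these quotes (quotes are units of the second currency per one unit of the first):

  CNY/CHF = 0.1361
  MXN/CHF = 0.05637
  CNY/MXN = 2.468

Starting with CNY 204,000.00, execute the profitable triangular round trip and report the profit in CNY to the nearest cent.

Profit: CNY 4,528.41

Profitable loop is CNY → MXN → CHF → CNY:
CNY 204,000.00 × 2.468 = MXN 503,472.00
MXN 503,472.00 × 0.05637 = CHF 28,380.72
CHF 28,380.72 ÷ 0.1361 = CNY 208,528.41
Profit = CNY 208,528.41 − CNY 204,000.00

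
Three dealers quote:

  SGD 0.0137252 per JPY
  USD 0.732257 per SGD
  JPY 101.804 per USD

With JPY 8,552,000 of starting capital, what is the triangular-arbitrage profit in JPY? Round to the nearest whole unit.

Profitable loop is JPY → SGD → USD → JPY:
JPY 8,552,000 × 0.0137252 = SGD 117,377.91
SGD 117,377.91 × 0.732257 = USD 85,950.80
USD 85,950.80 × 101.804 = JPY 8,750,135
Profit = JPY 8,750,135 − JPY 8,552,000

Profit: JPY 198,135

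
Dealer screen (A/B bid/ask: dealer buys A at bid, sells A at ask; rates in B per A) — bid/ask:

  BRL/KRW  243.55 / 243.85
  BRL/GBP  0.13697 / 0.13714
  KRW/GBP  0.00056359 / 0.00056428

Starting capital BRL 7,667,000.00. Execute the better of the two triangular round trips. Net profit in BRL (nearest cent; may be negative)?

Best loop BRL → KRW → GBP → BRL:
BRL 7,667,000.00 × 243.55 (sell BRL at bid) = KRW 1,867,297,850
KRW 1,867,297,850 × 0.00056359 (sell KRW at bid) = GBP 1,052,390.40
GBP 1,052,390.40 ÷ 0.13714 (buy BRL at ask) = BRL 7,673,839.84

Net profit: BRL 6,839.84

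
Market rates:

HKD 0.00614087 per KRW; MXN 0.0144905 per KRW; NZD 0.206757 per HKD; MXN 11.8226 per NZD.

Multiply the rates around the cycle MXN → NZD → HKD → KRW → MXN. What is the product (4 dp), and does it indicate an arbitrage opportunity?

0.9653 (arbitrage exists)

Around MXN → NZD → HKD → KRW → MXN: 1 ÷ 11.8226 ÷ 0.206757 ÷ 0.00614087 × 0.0144905 = 0.965340
Product < 1; profitable direction is MXN → KRW → HKD → NZD → MXN.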